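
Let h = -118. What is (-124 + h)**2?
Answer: 58564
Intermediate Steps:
(-124 + h)**2 = (-124 - 118)**2 = (-242)**2 = 58564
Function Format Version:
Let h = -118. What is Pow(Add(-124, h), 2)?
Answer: 58564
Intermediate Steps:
Pow(Add(-124, h), 2) = Pow(Add(-124, -118), 2) = Pow(-242, 2) = 58564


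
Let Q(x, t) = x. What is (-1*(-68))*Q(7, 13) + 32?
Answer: 508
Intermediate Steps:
(-1*(-68))*Q(7, 13) + 32 = -1*(-68)*7 + 32 = 68*7 + 32 = 476 + 32 = 508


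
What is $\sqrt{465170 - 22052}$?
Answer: $13 \sqrt{2622} \approx 665.67$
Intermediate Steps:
$\sqrt{465170 - 22052} = \sqrt{443118} = 13 \sqrt{2622}$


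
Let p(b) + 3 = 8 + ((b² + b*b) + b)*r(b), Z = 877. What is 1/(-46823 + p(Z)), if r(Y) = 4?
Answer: 1/6109722 ≈ 1.6367e-7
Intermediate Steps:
p(b) = 5 + 4*b + 8*b² (p(b) = -3 + (8 + ((b² + b*b) + b)*4) = -3 + (8 + ((b² + b²) + b)*4) = -3 + (8 + (2*b² + b)*4) = -3 + (8 + (b + 2*b²)*4) = -3 + (8 + (4*b + 8*b²)) = -3 + (8 + 4*b + 8*b²) = 5 + 4*b + 8*b²)
1/(-46823 + p(Z)) = 1/(-46823 + (5 + 4*877 + 8*877²)) = 1/(-46823 + (5 + 3508 + 8*769129)) = 1/(-46823 + (5 + 3508 + 6153032)) = 1/(-46823 + 6156545) = 1/6109722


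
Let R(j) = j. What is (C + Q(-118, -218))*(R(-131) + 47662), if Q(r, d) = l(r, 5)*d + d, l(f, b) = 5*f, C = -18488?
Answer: 5224322334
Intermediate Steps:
Q(r, d) = d + 5*d*r (Q(r, d) = (5*r)*d + d = 5*d*r + d = d + 5*d*r)
(C + Q(-118, -218))*(R(-131) + 47662) = (-18488 - 218*(1 + 5*(-118)))*(-131 + 47662) = (-18488 - 218*(1 - 590))*47531 = (-18488 - 218*(-589))*47531 = (-18488 + 128402)*47531 = 109914*47531 = 5224322334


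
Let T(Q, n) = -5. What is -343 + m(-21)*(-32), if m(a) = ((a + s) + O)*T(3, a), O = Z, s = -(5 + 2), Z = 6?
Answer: -3863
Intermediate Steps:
s = -7 (s = -1*7 = -7)
O = 6
m(a) = 5 - 5*a (m(a) = ((a - 7) + 6)*(-5) = ((-7 + a) + 6)*(-5) = (-1 + a)*(-5) = 5 - 5*a)
-343 + m(-21)*(-32) = -343 + (5 - 5*(-21))*(-32) = -343 + (5 + 105)*(-32) = -343 + 110*(-32) = -343 - 3520 = -3863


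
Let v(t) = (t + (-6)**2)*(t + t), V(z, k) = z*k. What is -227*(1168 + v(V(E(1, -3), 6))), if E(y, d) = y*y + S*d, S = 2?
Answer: -183416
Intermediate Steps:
E(y, d) = y**2 + 2*d (E(y, d) = y*y + 2*d = y**2 + 2*d)
V(z, k) = k*z
v(t) = 2*t*(36 + t) (v(t) = (t + 36)*(2*t) = (36 + t)*(2*t) = 2*t*(36 + t))
-227*(1168 + v(V(E(1, -3), 6))) = -227*(1168 + 2*(6*(1**2 + 2*(-3)))*(36 + 6*(1**2 + 2*(-3)))) = -227*(1168 + 2*(6*(1 - 6))*(36 + 6*(1 - 6))) = -227*(1168 + 2*(6*(-5))*(36 + 6*(-5))) = -227*(1168 + 2*(-30)*(36 - 30)) = -227*(1168 + 2*(-30)*6) = -227*(1168 - 360) = -227*808 = -183416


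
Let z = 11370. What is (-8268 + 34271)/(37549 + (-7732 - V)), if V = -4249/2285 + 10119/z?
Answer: 45037976090/51645617791 ≈ 0.87206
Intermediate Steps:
V = -1679281/1732030 (V = -4249/2285 + 10119/11370 = -4249*1/2285 + 10119*(1/11370) = -4249/2285 + 3373/3790 = -1679281/1732030 ≈ -0.96955)
(-8268 + 34271)/(37549 + (-7732 - V)) = (-8268 + 34271)/(37549 + (-7732 - 1*(-1679281/1732030))) = 26003/(37549 + (-7732 + 1679281/1732030)) = 26003/(37549 - 13390376679/1732030) = 26003/(51645617791/1732030) = 26003*(1732030/51645617791) = 45037976090/51645617791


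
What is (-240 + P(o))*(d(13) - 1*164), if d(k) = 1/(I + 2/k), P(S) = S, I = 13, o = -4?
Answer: 6839564/171 ≈ 39997.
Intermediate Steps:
d(k) = 1/(13 + 2/k)
(-240 + P(o))*(d(13) - 1*164) = (-240 - 4)*(13/(2 + 13*13) - 1*164) = -244*(13/(2 + 169) - 164) = -244*(13/171 - 164) = -244*(-28031/171) = 6839564/171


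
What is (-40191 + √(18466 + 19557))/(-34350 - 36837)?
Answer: 13397/23729 - √38023/71187 ≈ 0.56184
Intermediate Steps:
(-40191 + √(18466 + 19557))/(-34350 - 36837) = (-40191 + √38023)/(-71187) = (-40191 + √38023)*(-1/71187) = 13397/23729 - √38023/71187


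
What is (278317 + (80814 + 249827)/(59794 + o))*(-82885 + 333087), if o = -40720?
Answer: 664154841233999/9537 ≈ 6.9640e+10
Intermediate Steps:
(278317 + (80814 + 249827)/(59794 + o))*(-82885 + 333087) = (278317 + (80814 + 249827)/(59794 - 40720))*(-82885 + 333087) = (278317 + 330641/19074)*250202 = (5308949099/19074)*250202 = 664154841233999/9537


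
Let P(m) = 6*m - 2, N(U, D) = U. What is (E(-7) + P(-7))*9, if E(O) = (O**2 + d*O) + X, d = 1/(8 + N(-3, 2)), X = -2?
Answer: 72/5 ≈ 14.400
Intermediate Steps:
d = 1/5 (d = 1/(8 - 3) = 1/5 ≈ 0.20000)
E(O) = -2 + O**2 + O/5 (E(O) = (O**2 + O/5) - 2 = -2 + O**2 + O/5)
P(m) = -2 + 6*m
(E(-7) + P(-7))*9 = ((-2 + (-7)**2 + (1/5)*(-7)) + (-2 + 6*(-7)))*9 = ((-2 + 49 - 7/5) + (-2 - 42))*9 = (228/5 - 44)*9 = (8/5)*9 = 72/5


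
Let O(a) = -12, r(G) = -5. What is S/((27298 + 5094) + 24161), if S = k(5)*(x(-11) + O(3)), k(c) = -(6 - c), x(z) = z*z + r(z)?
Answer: -104/56553 ≈ -0.0018390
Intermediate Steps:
x(z) = -5 + z² (x(z) = z*z - 5 = z² - 5 = -5 + z²)
k(c) = -6 + c
S = -104 (S = (-6 + 5)*((-5 + (-11)²) - 12) = -((-5 + 121) - 12) = -(116 - 12) = -1*104 = -104)
S/((27298 + 5094) + 24161) = -104/((27298 + 5094) + 24161) = -104/(32392 + 24161) = -104/56553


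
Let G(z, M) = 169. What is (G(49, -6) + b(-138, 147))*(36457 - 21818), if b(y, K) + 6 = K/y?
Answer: 109045911/46 ≈ 2.3706e+6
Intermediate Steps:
b(y, K) = -6 + K/y
(G(49, -6) + b(-138, 147))*(36457 - 21818) = (169 + (-6 + 147/(-138)))*(36457 - 21818) = (169 + (-6 + 147*(-1/138)))*14639 = (169 + (-6 - 49/46))*14639 = (169 - 325/46)*14639 = (7449/46)*14639 = 109045911/46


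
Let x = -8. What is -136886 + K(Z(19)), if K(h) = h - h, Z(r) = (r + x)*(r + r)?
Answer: -136886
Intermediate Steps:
Z(r) = 2*r*(-8 + r) (Z(r) = (r - 8)*(r + r) = (-8 + r)*(2*r) = 2*r*(-8 + r))
K(h) = 0
-136886 + K(Z(19)) = -136886 + 0 = -136886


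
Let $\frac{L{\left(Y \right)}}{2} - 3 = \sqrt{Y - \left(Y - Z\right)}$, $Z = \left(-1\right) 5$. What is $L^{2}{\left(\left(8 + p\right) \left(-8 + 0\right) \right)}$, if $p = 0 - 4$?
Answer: $16 + 24 i \sqrt{5} \approx 16.0 + 53.666 i$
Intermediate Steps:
$p = -4$ ($p = 0 - 4 = -4$)
$Z = -5$
$L{\left(Y \right)} = 6 + 2 i \sqrt{5}$ ($L{\left(Y \right)} = 6 + 2 \sqrt{Y - \left(5 + Y\right)} = 6 + 2 \sqrt{-5} = 6 + 2 i \sqrt{5}$)
$L^{2}{\left(\left(8 + p\right) \left(-8 + 0\right) \right)} = \left(6 + 2 i \sqrt{5}\right)^{2}$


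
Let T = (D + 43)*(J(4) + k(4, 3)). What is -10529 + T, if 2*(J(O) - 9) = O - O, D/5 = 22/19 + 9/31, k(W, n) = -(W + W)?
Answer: -6171989/589 ≈ -10479.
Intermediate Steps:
k(W, n) = -2*W
D = 4265/589 (D = 5*(22/19 + 9/31) = 5*(853/589) = 4265/589 ≈ 7.2411)
J(O) = 9 (J(O) = 9 + (O - O)/2 = 9 + (1/2)*0 = 9 + 0 = 9)
T = 29592/589 (T = (4265/589 + 43)*(9 - 2*4) = 29592*(9 - 8)/589 = (29592/589)*1 = 29592/589 ≈ 50.241)
-10529 + T = -10529 + 29592/589 = -6171989/589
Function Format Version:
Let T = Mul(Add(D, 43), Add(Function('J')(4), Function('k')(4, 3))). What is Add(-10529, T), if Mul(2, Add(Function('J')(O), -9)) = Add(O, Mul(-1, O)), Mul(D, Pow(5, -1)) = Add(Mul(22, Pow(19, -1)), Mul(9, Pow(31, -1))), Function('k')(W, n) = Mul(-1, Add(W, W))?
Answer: Rational(-6171989, 589) ≈ -10479.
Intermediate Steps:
Function('k')(W, n) = Mul(-2, W) (Function('k')(W, n) = Mul(-1, Mul(2, W)) = Mul(-2, W))
D = Rational(4265, 589) (D = Mul(5, Add(Mul(22, Pow(19, -1)), Mul(9, Pow(31, -1)))) = Mul(5, Add(Mul(22, Rational(1, 19)), Mul(9, Rational(1, 31)))) = Mul(5, Add(Rational(22, 19), Rational(9, 31))) = Mul(5, Rational(853, 589)) = Rational(4265, 589) ≈ 7.2411)
Function('J')(O) = 9 (Function('J')(O) = Add(9, Mul(Rational(1, 2), Add(O, Mul(-1, O)))) = Add(9, Mul(Rational(1, 2), 0)) = Add(9, 0) = 9)
T = Rational(29592, 589) (T = Mul(Add(Rational(4265, 589), 43), Add(9, Mul(-2, 4))) = Mul(Rational(29592, 589), Add(9, -8)) = Mul(Rational(29592, 589), 1) = Rational(29592, 589) ≈ 50.241)
Add(-10529, T) = Add(-10529, Rational(29592, 589)) = Rational(-6171989, 589)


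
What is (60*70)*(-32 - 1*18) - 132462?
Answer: -342462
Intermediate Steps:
(60*70)*(-32 - 1*18) - 132462 = 4200*(-32 - 18) - 132462 = 4200*(-50) - 132462 = -210000 - 132462 = -342462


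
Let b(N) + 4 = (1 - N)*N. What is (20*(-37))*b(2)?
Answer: 4440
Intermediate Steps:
b(N) = -4 + N*(1 - N) (b(N) = -4 + (1 - N)*N = -4 + N*(1 - N))
(20*(-37))*b(2) = (20*(-37))*(-4 + 2 - 1*2²) = -740*(-4 + 2 - 1*4) = -740*(-4 + 2 - 4) = -740*(-6) = 4440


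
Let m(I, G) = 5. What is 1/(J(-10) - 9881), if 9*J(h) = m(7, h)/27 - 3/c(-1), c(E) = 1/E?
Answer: -243/2400997 ≈ -0.00010121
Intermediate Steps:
J(h) = 86/243 (J(h) = (5/27 - 3/(1/(-1)))/9 = (5*(1/27) - 3/(-1))/9 = (5/27 - 3*(-1))/9 = (5/27 + 3)/9 = (1/9)*(86/27) = 86/243)
1/(J(-10) - 9881) = 1/(86/243 - 9881) = 1/(-2400997/243) = -243/2400997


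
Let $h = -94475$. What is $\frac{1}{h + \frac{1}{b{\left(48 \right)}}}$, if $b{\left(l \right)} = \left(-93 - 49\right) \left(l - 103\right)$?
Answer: $- \frac{7810}{737849749} \approx -1.0585 \cdot 10^{-5}$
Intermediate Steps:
$b{\left(l \right)} = 14626 - 142 l$ ($b{\left(l \right)} = - 142 \left(-103 + l\right) = 14626 - 142 l$)
$\frac{1}{h + \frac{1}{b{\left(48 \right)}}} = \frac{1}{-94475 + \frac{1}{14626 - 6816}} = \frac{1}{-94475 + \frac{1}{7810}} = \frac{1}{- \frac{737849749}{7810}} = - \frac{7810}{737849749}$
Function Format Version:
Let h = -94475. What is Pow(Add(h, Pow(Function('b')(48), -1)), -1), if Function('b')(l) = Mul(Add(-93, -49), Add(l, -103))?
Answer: Rational(-7810, 737849749) ≈ -1.0585e-5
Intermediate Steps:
Function('b')(l) = Add(14626, Mul(-142, l)) (Function('b')(l) = Mul(-142, Add(-103, l)) = Add(14626, Mul(-142, l)))
Pow(Add(h, Pow(Function('b')(48), -1)), -1) = Pow(Add(-94475, Pow(Add(14626, Mul(-142, 48)), -1)), -1) = Pow(Add(-94475, Pow(Add(14626, -6816), -1)), -1) = Pow(Add(-94475, Pow(7810, -1)), -1) = Pow(Add(-94475, Rational(1, 7810)), -1) = Pow(Rational(-737849749, 7810), -1) = Rational(-7810, 737849749)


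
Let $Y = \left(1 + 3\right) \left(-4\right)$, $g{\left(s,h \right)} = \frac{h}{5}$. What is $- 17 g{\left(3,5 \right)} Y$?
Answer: $272$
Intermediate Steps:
$g{\left(s,h \right)} = \frac{h}{5}$ ($g{\left(s,h \right)} = h \frac{1}{5} = \frac{h}{5}$)
$Y = -16$ ($Y = 4 \left(-4\right) = -16$)
$- 17 g{\left(3,5 \right)} Y = - 17 \cdot \frac{1}{5} \cdot 5 \left(-16\right) = \left(-17\right) 1 \left(-16\right) = \left(-17\right) \left(-16\right) = 272$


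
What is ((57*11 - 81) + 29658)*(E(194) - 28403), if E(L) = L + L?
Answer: -846165060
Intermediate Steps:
E(L) = 2*L
((57*11 - 81) + 29658)*(E(194) - 28403) = ((57*11 - 81) + 29658)*(2*194 - 28403) = ((627 - 81) + 29658)*(388 - 28403) = (546 + 29658)*(-28015) = 30204*(-28015) = -846165060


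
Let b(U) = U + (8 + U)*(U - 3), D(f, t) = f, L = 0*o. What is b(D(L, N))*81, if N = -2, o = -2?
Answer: -1944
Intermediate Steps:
L = 0 (L = 0*(-2) = 0)
b(U) = U + (-3 + U)*(8 + U) (b(U) = U + (8 + U)*(-3 + U) = U + (-3 + U)*(8 + U))
b(D(L, N))*81 = (-24 + 0**2 + 6*0)*81 = (-24 + 0 + 0)*81 = -24*81 = -1944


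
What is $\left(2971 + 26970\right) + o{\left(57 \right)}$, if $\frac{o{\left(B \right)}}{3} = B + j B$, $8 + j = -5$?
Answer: $27889$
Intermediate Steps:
$j = -13$ ($j = -8 - 5 = -13$)
$o{\left(B \right)} = - 36 B$ ($o{\left(B \right)} = 3 \left(B - 13 B\right) = 3 \left(- 12 B\right) = - 36 B$)
$\left(2971 + 26970\right) + o{\left(57 \right)} = \left(2971 + 26970\right) - 2052 = 29941 - 2052 = 27889$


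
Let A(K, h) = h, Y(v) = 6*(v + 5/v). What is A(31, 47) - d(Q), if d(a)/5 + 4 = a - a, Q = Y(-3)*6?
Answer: 67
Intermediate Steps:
Y(v) = 6*v + 30/v
Q = -168 (Q = (6*(-3) + 30/(-3))*6 = (-18 + 30*(-1/3))*6 = (-18 - 10)*6 = -28*6 = -168)
d(a) = -20 (d(a) = -20 + 5*(a - a) = -20 + 5*0 = -20 + 0 = -20)
A(31, 47) - d(Q) = 47 - 1*(-20) = 47 + 20 = 67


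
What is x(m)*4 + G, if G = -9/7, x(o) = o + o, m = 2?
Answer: 103/7 ≈ 14.714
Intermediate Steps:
x(o) = 2*o
G = -9/7 (G = -9*⅐ = -9/7 ≈ -1.2857)
x(m)*4 + G = (2*2)*4 - 9/7 = 4*4 - 9/7 = 16 - 9/7 = 103/7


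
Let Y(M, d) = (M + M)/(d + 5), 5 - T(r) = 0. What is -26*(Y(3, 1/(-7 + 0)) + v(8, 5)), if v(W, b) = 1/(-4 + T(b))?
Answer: -988/17 ≈ -58.118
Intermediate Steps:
T(r) = 5 (T(r) = 5 - 1*0 = 5 + 0 = 5)
v(W, b) = 1 (v(W, b) = 1/(-4 + 5) = 1/1 = 1)
Y(M, d) = 2*M/(5 + d) (Y(M, d) = (2*M)/(5 + d) = 2*M/(5 + d))
-26*(Y(3, 1/(-7 + 0)) + v(8, 5)) = -26*(2*3/(5 + 1/(-7 + 0)) + 1) = -26*(2*3/(5 + 1/(-7)) + 1) = -26*(2*3/(5 - ⅐) + 1) = -26*(2*3/(34/7) + 1) = -26*(2*3*(7/34) + 1) = -26*(21/17 + 1) = -26*38/17 = -988/17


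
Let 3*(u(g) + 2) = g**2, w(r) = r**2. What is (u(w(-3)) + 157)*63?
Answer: 11466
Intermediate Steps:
u(g) = -2 + g**2/3
(u(w(-3)) + 157)*63 = ((-2 + ((-3)**2)**2/3) + 157)*63 = ((-2 + (1/3)*9**2) + 157)*63 = ((-2 + (1/3)*81) + 157)*63 = ((-2 + 27) + 157)*63 = (25 + 157)*63 = 182*63 = 11466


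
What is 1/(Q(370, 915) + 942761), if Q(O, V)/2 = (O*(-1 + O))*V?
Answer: 1/250792661 ≈ 3.9874e-9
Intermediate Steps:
Q(O, V) = 2*O*V*(-1 + O) (Q(O, V) = 2*((O*(-1 + O))*V) = 2*(O*V*(-1 + O)) = 2*O*V*(-1 + O))
1/(Q(370, 915) + 942761) = 1/(2*370*915*(-1 + 370) + 942761) = 1/(2*370*915*369 + 942761) = 1/(249849900 + 942761) = 1/250792661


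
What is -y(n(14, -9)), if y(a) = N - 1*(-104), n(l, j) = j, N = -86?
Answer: -18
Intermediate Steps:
y(a) = 18 (y(a) = -86 - 1*(-104) = -86 + 104 = 18)
-y(n(14, -9)) = -1*18 = -18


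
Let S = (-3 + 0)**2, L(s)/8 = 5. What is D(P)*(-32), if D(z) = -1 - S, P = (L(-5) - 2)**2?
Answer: 320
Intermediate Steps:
L(s) = 40 (L(s) = 8*5 = 40)
S = 9 (S = (-3)**2 = 9)
P = 1444 (P = (40 - 2)**2 = 38**2 = 1444)
D(z) = -10 (D(z) = -1 - 1*9 = -1 - 9 = -10)
D(P)*(-32) = -10*(-32) = 320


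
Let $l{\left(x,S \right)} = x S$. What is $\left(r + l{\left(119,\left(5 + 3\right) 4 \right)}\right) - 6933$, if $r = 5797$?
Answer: $2672$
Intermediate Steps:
$l{\left(x,S \right)} = S x$
$\left(r + l{\left(119,\left(5 + 3\right) 4 \right)}\right) - 6933 = \left(5797 + \left(5 + 3\right) 4 \cdot 119\right) - 6933 = \left(5797 + 8 \cdot 4 \cdot 119\right) - 6933 = \left(5797 + 32 \cdot 119\right) - 6933 = \left(5797 + 3808\right) - 6933 = 9605 - 6933 = 2672$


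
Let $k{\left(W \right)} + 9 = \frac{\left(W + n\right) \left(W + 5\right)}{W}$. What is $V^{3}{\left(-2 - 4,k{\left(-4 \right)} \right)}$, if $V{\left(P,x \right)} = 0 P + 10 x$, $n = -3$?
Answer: $- \frac{3048625}{8} \approx -3.8108 \cdot 10^{5}$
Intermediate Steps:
$k{\left(W \right)} = -9 + \frac{\left(-3 + W\right) \left(5 + W\right)}{W}$ ($k{\left(W \right)} = -9 + \frac{\left(W - 3\right) \left(W + 5\right)}{W} = -9 + \frac{\left(-3 + W\right) \left(5 + W\right)}{W}$)
$V{\left(P,x \right)} = 10 x$ ($V{\left(P,x \right)} = 0 + 10 x = 10 x$)
$V^{3}{\left(-2 - 4,k{\left(-4 \right)} \right)} = \left(10 \left(-7 - 4 - \frac{15}{-4}\right)\right)^{3} = \left(10 \left(-7 - 4 - - \frac{15}{4}\right)\right)^{3} = \left(10 \left(-7 - 4 + \frac{15}{4}\right)\right)^{3} = \left(10 \left(- \frac{29}{4}\right)\right)^{3} = \left(- \frac{145}{2}\right)^{3} = - \frac{3048625}{8}$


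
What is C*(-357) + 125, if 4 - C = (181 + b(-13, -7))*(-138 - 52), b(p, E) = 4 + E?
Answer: -12075043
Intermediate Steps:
C = 33824 (C = 4 - (181 + (4 - 7))*(-138 - 52) = 4 - (181 - 3)*(-190) = 4 - 178*(-190) = 4 - 1*(-33820) = 4 + 33820 = 33824)
C*(-357) + 125 = 33824*(-357) + 125 = -12075168 + 125 = -12075043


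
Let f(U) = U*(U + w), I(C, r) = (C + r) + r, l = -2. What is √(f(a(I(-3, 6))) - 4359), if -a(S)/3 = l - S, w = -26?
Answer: 4*I*√258 ≈ 64.25*I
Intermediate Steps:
I(C, r) = C + 2*r
a(S) = 6 + 3*S (a(S) = -3*(-2 - S) = 6 + 3*S)
f(U) = U*(-26 + U) (f(U) = U*(U - 26) = U*(-26 + U))
√(f(a(I(-3, 6))) - 4359) = √((6 + 3*(-3 + 2*6))*(-26 + (6 + 3*(-3 + 2*6))) - 4359) = √((6 + 3*(-3 + 12))*(-26 + (6 + 3*(-3 + 12))) - 4359) = √((6 + 3*9)*(-26 + (6 + 3*9)) - 4359) = √((6 + 27)*(-26 + (6 + 27)) - 4359) = √(33*(-26 + 33) - 4359) = √(33*7 - 4359) = √(231 - 4359) = √(-4128) = 4*I*√258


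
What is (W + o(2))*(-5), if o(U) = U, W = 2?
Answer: -20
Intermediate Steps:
(W + o(2))*(-5) = (2 + 2)*(-5) = 4*(-5) = -20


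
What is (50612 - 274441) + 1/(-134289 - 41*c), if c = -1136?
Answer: -19632713078/87713 ≈ -2.2383e+5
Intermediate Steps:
(50612 - 274441) + 1/(-134289 - 41*c) = (50612 - 274441) + 1/(-134289 - 41*(-1136)) = -223829 + 1/(-134289 + 46576) = -223829 + 1/(-87713) = -223829 - 1/87713 = -19632713078/87713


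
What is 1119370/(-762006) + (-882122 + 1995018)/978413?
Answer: -17655195031/53254041177 ≈ -0.33153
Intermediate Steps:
1119370/(-762006) + (-882122 + 1995018)/978413 = 1119370*(-1/762006) + 1112896*(1/978413) = -79955/54429 + 1112896/978413 = -17655195031/53254041177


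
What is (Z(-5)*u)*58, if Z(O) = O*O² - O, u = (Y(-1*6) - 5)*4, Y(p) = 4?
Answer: 27840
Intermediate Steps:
u = -4 (u = (4 - 5)*4 = -1*4 = -4)
Z(O) = O³ - O
(Z(-5)*u)*58 = (((-5)³ - 1*(-5))*(-4))*58 = ((-125 + 5)*(-4))*58 = -120*(-4)*58 = 480*58 = 27840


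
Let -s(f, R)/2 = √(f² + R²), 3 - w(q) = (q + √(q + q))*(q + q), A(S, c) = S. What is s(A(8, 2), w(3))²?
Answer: 2020 + 720*√6 ≈ 3783.6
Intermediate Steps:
w(q) = 3 - 2*q*(q + √2*√q) (w(q) = 3 - (q + √(q + q))*(q + q) = 3 - (q + √(2*q))*2*q = 3 - (q + √2*√q)*2*q = 3 - 2*q*(q + √2*√q))
s(f, R) = -2*√(R² + f²) (s(f, R) = -2*√(f² + R²) = -2*√(R² + f²))
s(A(8, 2), w(3))² = (-2*√((3 - 2*3² - 2*√2*3^(3/2))² + 8²))² = (-2*√((3 - 2*9 - 2*√2*3*√3)² + 64))² = (-2*√((3 - 18 - 6*√6)² + 64))² = (-2*√((-15 - 6*√6)² + 64))² = (-2*√(64 + (-15 - 6*√6)²))² = 256 + 4*(-15 - 6*√6)²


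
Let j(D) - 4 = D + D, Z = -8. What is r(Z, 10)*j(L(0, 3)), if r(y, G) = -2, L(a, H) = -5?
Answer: 12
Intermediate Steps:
j(D) = 4 + 2*D (j(D) = 4 + (D + D) = 4 + 2*D)
r(Z, 10)*j(L(0, 3)) = -2*(4 + 2*(-5)) = -2*(4 - 10) = -2*(-6) = 12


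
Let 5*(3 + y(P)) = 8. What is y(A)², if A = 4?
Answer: 49/25 ≈ 1.9600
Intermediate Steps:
y(P) = -7/5 (y(P) = -3 + (⅕)*8 = -3 + 8/5 = -7/5)
y(A)² = (-7/5)² = 49/25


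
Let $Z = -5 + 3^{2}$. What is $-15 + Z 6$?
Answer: $9$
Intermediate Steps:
$Z = 4$ ($Z = -5 + 9 = 4$)
$-15 + Z 6 = -15 + 4 \cdot 6 = -15 + 24 = 9$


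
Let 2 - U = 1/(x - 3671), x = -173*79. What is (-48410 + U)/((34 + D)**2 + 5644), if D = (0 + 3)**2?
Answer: -839297903/129913634 ≈ -6.4604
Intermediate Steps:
x = -13667
D = 9 (D = 3**2 = 9)
U = 34677/17338 (U = 2 - 1/(-13667 - 3671) = 2 - 1/(-17338) = 2 - 1*(-1/17338) = 2 + 1/17338 = 34677/17338 ≈ 2.0001)
(-48410 + U)/((34 + D)**2 + 5644) = (-48410 + 34677/17338)/((34 + 9)**2 + 5644) = -839297903/(17338*(43**2 + 5644)) = -839297903/(17338*(1849 + 5644)) = -839297903/17338/7493 = -839297903/17338*1/7493 = -839297903/129913634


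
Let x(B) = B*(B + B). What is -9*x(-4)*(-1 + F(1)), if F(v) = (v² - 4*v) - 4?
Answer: 2304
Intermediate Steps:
F(v) = -4 + v² - 4*v
x(B) = 2*B² (x(B) = B*(2*B) = 2*B²)
-9*x(-4)*(-1 + F(1)) = -9*2*(-4)²*(-1 + (-4 + 1² - 4*1)) = -9*2*16*(-1 + (-4 + 1 - 4)) = -288*(-1 - 7) = -288*(-8) = -9*(-256) = 2304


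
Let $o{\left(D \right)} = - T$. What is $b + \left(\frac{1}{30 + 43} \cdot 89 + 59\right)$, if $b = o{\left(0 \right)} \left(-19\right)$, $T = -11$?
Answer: $- \frac{10861}{73} \approx -148.78$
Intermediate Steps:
$o{\left(D \right)} = 11$ ($o{\left(D \right)} = \left(-1\right) \left(-11\right) = 11$)
$b = -209$ ($b = 11 \left(-19\right) = -209$)
$b + \left(\frac{1}{30 + 43} \cdot 89 + 59\right) = -209 + \left(\frac{1}{30 + 43} \cdot 89 + 59\right) = -209 + \left(\frac{1}{73} \cdot 89 + 59\right) = -209 + \left(\frac{89}{73} + 59\right) = -209 + \frac{4396}{73} = - \frac{10861}{73}$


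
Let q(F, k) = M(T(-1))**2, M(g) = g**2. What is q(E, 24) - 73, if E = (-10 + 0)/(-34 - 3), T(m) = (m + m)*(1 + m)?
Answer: -73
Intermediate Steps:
T(m) = 2*m*(1 + m) (T(m) = (2*m)*(1 + m) = 2*m*(1 + m))
E = 10/37 (E = -10/(-37) = -10*(-1/37) = 10/37 ≈ 0.27027)
q(F, k) = 0 (q(F, k) = ((2*(-1)*(1 - 1))**2)**2 = ((2*(-1)*0)**2)**2 = (0**2)**2 = 0**2 = 0)
q(E, 24) - 73 = 0 - 73 = -73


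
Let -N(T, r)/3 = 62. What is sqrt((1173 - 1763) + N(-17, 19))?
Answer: 2*I*sqrt(194) ≈ 27.857*I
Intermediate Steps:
N(T, r) = -186 (N(T, r) = -3*62 = -186)
sqrt((1173 - 1763) + N(-17, 19)) = sqrt((1173 - 1763) - 186) = sqrt(-590 - 186) = sqrt(-776) = 2*I*sqrt(194)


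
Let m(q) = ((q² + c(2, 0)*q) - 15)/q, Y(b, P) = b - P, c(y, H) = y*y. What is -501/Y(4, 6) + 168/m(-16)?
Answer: 27767/118 ≈ 235.31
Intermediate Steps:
c(y, H) = y²
m(q) = (-15 + q² + 4*q)/q (m(q) = ((q² + 2²*q) - 15)/q = ((q² + 4*q) - 15)/q = (-15 + q² + 4*q)/q)
-501/Y(4, 6) + 168/m(-16) = -501/(4 - 1*6) + 168/(4 - 16 - 15/(-16)) = -501/(4 - 6) + 168/(4 - 16 - 15*(-1/16)) = -501/(-2) + 168/(4 - 16 + 15/16) = -501*(-½) + 168/(-177/16) = 501/2 + 168*(-16/177) = 501/2 - 896/59 = 27767/118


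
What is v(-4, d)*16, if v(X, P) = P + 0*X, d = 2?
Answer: 32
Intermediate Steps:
v(X, P) = P (v(X, P) = P + 0 = P)
v(-4, d)*16 = 2*16 = 32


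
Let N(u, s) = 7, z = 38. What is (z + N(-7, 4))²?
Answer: 2025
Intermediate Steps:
(z + N(-7, 4))² = (38 + 7)² = 45² = 2025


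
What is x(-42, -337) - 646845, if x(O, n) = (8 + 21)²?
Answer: -646004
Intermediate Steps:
x(O, n) = 841 (x(O, n) = 29² = 841)
x(-42, -337) - 646845 = 841 - 646845 = -646004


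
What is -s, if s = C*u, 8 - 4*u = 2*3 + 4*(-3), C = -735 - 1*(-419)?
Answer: 1106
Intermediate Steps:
C = -316 (C = -735 + 419 = -316)
u = 7/2 (u = 2 - (2*3 + 4*(-3))/4 = 2 - (6 - 12)/4 = 2 - ¼*(-6) = 2 + 3/2 = 7/2 ≈ 3.5000)
s = -1106 (s = -316*7/2 = -1106)
-s = -1*(-1106) = 1106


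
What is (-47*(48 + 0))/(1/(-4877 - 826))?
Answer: 12865968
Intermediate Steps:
(-47*(48 + 0))/(1/(-4877 - 826)) = (-47*48)/(1/(-5703)) = -2256/(-1/5703) = -2256*(-5703) = 12865968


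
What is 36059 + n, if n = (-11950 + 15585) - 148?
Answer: 39546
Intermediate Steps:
n = 3487 (n = 3635 - 148 = 3487)
36059 + n = 36059 + 3487 = 39546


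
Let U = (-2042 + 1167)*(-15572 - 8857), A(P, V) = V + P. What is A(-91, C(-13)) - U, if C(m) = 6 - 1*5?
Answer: -21375465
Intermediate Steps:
C(m) = 1 (C(m) = 6 - 5 = 1)
A(P, V) = P + V
U = 21375375 (U = -875*(-24429) = 21375375)
A(-91, C(-13)) - U = (-91 + 1) - 1*21375375 = -90 - 21375375 = -21375465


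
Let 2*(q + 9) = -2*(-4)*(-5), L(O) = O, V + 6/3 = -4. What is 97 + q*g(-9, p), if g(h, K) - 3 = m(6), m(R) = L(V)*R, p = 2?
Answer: 1054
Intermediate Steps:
V = -6 (V = -2 - 4 = -6)
m(R) = -6*R
g(h, K) = -33 (g(h, K) = 3 - 6*6 = 3 - 36 = -33)
q = -29 (q = -9 + (-2*(-4)*(-5))/2 = -9 + (8*(-5))/2 = -9 + (½)*(-40) = -9 - 20 = -29)
97 + q*g(-9, p) = 97 - 29*(-33) = 97 + 957 = 1054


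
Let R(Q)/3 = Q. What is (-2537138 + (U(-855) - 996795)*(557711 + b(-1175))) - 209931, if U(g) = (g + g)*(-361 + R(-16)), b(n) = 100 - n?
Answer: -166247978399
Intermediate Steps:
R(Q) = 3*Q
U(g) = -818*g (U(g) = (g + g)*(-361 + 3*(-16)) = (2*g)*(-361 - 48) = (2*g)*(-409) = -818*g)
(-2537138 + (U(-855) - 996795)*(557711 + b(-1175))) - 209931 = (-2537138 + (-818*(-855) - 996795)*(557711 + (100 - 1*(-1175)))) - 209931 = (-2537138 + (699390 - 996795)*(557711 + (100 + 1175))) - 209931 = (-2537138 - 297405*(557711 + 1275)) - 209931 = (-2537138 - 297405*558986) - 209931 = (-2537138 - 166245231330) - 209931 = -166247768468 - 209931 = -166247978399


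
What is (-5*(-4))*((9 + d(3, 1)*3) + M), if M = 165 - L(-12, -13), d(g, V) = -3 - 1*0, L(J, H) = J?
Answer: 3540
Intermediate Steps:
d(g, V) = -3 (d(g, V) = -3 + 0 = -3)
M = 177 (M = 165 - 1*(-12) = 165 + 12 = 177)
(-5*(-4))*((9 + d(3, 1)*3) + M) = (-5*(-4))*((9 - 3*3) + 177) = 20*((9 - 9) + 177) = 20*(0 + 177) = 20*177 = 3540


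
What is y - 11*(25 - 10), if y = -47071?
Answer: -47236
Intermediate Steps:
y - 11*(25 - 10) = -47071 - 11*(25 - 10) = -47071 - 11*15 = -47071 - 1*165 = -47071 - 165 = -47236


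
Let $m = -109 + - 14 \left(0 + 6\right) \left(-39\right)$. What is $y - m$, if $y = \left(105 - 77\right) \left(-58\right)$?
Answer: $-4791$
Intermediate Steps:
$y = -1624$ ($y = 28 \left(-58\right) = -1624$)
$m = 3167$ ($m = -109 + \left(-14\right) 6 \left(-39\right) = -109 - -3276 = -109 + 3276 = 3167$)
$y - m = -1624 - 3167 = -4791$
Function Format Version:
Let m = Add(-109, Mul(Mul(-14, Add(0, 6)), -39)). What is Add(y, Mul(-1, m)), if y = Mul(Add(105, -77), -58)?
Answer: -4791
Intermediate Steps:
y = -1624 (y = Mul(28, -58) = -1624)
m = 3167 (m = Add(-109, Mul(Mul(-14, 6), -39)) = Add(-109, Mul(-84, -39)) = Add(-109, 3276) = 3167)
Add(y, Mul(-1, m)) = Add(-1624, Mul(-1, 3167)) = Add(-1624, -3167) = -4791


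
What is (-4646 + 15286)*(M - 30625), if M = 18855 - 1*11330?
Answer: -245784000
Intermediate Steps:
M = 7525 (M = 18855 - 11330 = 7525)
(-4646 + 15286)*(M - 30625) = (-4646 + 15286)*(7525 - 30625) = 10640*(-23100) = -245784000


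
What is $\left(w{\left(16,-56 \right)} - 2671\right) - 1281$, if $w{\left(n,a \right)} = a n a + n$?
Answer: $46240$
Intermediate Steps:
$w{\left(n,a \right)} = n + n a^{2}$ ($w{\left(n,a \right)} = n a^{2} + n = n + n a^{2}$)
$\left(w{\left(16,-56 \right)} - 2671\right) - 1281 = \left(16 \left(1 + \left(-56\right)^{2}\right) - 2671\right) - 1281 = \left(16 \left(1 + 3136\right) - 2671\right) - 1281 = \left(16 \cdot 3137 - 2671\right) - 1281 = \left(50192 - 2671\right) - 1281 = 47521 - 1281 = 46240$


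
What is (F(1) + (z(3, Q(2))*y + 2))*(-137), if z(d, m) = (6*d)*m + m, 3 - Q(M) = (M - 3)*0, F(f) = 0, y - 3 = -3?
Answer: -274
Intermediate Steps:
y = 0 (y = 3 - 3 = 0)
Q(M) = 3 (Q(M) = 3 - (M - 3)*0 = 3 - (-3 + M)*0 = 3 - 1*0 = 3 + 0 = 3)
z(d, m) = m + 6*d*m (z(d, m) = 6*d*m + m = m + 6*d*m)
(F(1) + (z(3, Q(2))*y + 2))*(-137) = (0 + ((3*(1 + 6*3))*0 + 2))*(-137) = (0 + ((3*(1 + 18))*0 + 2))*(-137) = (0 + ((3*19)*0 + 2))*(-137) = (0 + (57*0 + 2))*(-137) = (0 + (0 + 2))*(-137) = (0 + 2)*(-137) = 2*(-137) = -274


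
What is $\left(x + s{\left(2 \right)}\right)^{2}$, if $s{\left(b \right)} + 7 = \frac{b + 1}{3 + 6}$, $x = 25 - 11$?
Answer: $\frac{484}{9} \approx 53.778$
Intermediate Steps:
$x = 14$
$s{\left(b \right)} = - \frac{62}{9} + \frac{b}{9}$ ($s{\left(b \right)} = -7 + \frac{b + 1}{3 + 6} = -7 + \frac{1 + b}{9} = -7 + \left(1 + b\right) \frac{1}{9} = -7 + \left(\frac{1}{9} + \frac{b}{9}\right) = - \frac{62}{9} + \frac{b}{9}$)
$\left(x + s{\left(2 \right)}\right)^{2} = \left(14 + \left(- \frac{62}{9} + \frac{1}{9} \cdot 2\right)\right)^{2} = \left(14 + \left(- \frac{62}{9} + \frac{2}{9}\right)\right)^{2} = \left(14 - \frac{20}{3}\right)^{2} = \left(\frac{22}{3}\right)^{2} = \frac{484}{9}$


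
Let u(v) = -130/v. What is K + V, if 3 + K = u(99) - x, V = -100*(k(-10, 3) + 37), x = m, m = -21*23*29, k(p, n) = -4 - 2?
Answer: 1079366/99 ≈ 10903.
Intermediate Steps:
k(p, n) = -6
m = -14007 (m = -483*29 = -14007)
x = -14007
V = -3100 (V = -100*(-6 + 37) = -100*31 = -3100)
K = 1386266/99 (K = -3 + (-130/99 - 1*(-14007)) = -3 + (-130*1/99 + 14007) = -3 + (-130/99 + 14007) = -3 + 1386563/99 = 1386266/99 ≈ 14003.)
K + V = 1386266/99 - 3100 = 1079366/99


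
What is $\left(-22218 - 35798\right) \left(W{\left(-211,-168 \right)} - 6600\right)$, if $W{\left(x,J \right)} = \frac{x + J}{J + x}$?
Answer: $382847584$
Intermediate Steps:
$W{\left(x,J \right)} = 1$ ($W{\left(x,J \right)} = \frac{J + x}{J + x} = 1$)
$\left(-22218 - 35798\right) \left(W{\left(-211,-168 \right)} - 6600\right) = \left(-22218 - 35798\right) \left(1 - 6600\right) = \left(-58016\right) \left(-6599\right) = 382847584$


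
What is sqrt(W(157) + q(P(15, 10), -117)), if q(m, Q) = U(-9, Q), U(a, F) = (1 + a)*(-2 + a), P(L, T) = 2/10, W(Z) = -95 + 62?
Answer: sqrt(55) ≈ 7.4162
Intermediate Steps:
W(Z) = -33
P(L, T) = 1/5 (P(L, T) = 2*(1/10) = 1/5)
q(m, Q) = 88 (q(m, Q) = -2 + (-9)**2 - 1*(-9) = -2 + 81 + 9 = 88)
sqrt(W(157) + q(P(15, 10), -117)) = sqrt(-33 + 88) = sqrt(55)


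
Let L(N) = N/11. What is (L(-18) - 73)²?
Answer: 674041/121 ≈ 5570.6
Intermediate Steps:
L(N) = N/11 (L(N) = N*(1/11) = N/11)
(L(-18) - 73)² = ((1/11)*(-18) - 73)² = (-18/11 - 73)² = (-821/11)² = 674041/121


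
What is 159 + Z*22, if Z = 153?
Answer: 3525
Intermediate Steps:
159 + Z*22 = 159 + 153*22 = 159 + 3366 = 3525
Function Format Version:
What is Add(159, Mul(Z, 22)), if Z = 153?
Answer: 3525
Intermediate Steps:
Add(159, Mul(Z, 22)) = Add(159, Mul(153, 22)) = Add(159, 3366) = 3525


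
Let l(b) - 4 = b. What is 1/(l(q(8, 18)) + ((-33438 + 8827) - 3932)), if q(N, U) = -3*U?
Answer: -1/28593 ≈ -3.4974e-5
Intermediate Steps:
l(b) = 4 + b
1/(l(q(8, 18)) + ((-33438 + 8827) - 3932)) = 1/((4 - 3*18) + ((-33438 + 8827) - 3932)) = 1/((4 - 54) + (-24611 - 3932)) = 1/(-50 - 28543) = 1/(-28593) = -1/28593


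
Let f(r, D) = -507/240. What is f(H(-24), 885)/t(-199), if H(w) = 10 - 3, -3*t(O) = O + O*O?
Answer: 169/1050720 ≈ 0.00016084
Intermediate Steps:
t(O) = -O/3 - O²/3 (t(O) = -(O + O*O)/3 = -(O + O²)/3 = -O/3 - O²/3)
H(w) = 7
f(r, D) = -169/80 (f(r, D) = -507*1/240 = -169/80)
f(H(-24), 885)/t(-199) = -169*3/(199*(1 - 199))/80 = -169/(80*((-⅓*(-199)*(-198)))) = -169/80/(-13134) = -169/80*(-1/13134) = 169/1050720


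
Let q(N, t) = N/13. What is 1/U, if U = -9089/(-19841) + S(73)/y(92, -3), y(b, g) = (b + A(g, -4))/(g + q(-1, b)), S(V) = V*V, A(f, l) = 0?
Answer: -5932459/1054609279 ≈ -0.0056253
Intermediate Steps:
q(N, t) = N/13 (q(N, t) = N*(1/13) = N/13)
S(V) = V²
y(b, g) = b/(-1/13 + g) (y(b, g) = (b + 0)/(g + (1/13)*(-1)) = b/(g - 1/13) = b/(-1/13 + g))
U = -1054609279/5932459 (U = -9089/(-19841) + 73²/((13*92/(-1 + 13*(-3)))) = -9089*(-1/19841) + 5329/((13*92/(-1 - 39))) = 9089/19841 + 5329/((13*92/(-40))) = 9089/19841 + 5329/((13*92*(-1/40))) = 9089/19841 + 5329/(-299/10) = 9089/19841 + 5329*(-10/299) = 9089/19841 - 53290/299 = -1054609279/5932459 ≈ -177.77)
1/U = 1/(-1054609279/5932459) = -5932459/1054609279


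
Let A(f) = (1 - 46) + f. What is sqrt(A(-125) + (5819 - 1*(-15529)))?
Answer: sqrt(21178) ≈ 145.53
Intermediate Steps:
A(f) = -45 + f
sqrt(A(-125) + (5819 - 1*(-15529))) = sqrt((-45 - 125) + (5819 - 1*(-15529))) = sqrt(-170 + (5819 + 15529)) = sqrt(-170 + 21348) = sqrt(21178)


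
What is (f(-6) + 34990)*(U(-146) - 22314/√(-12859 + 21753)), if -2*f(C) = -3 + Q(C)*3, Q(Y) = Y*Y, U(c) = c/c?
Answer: 69875/2 - 779595375*√8894/8894 ≈ -8.2315e+6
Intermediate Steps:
U(c) = 1
Q(Y) = Y²
f(C) = 3/2 - 3*C²/2 (f(C) = -(-3 + C²*3)/2 = -(-3 + 3*C²)/2 = 3/2 - 3*C²/2)
(f(-6) + 34990)*(U(-146) - 22314/√(-12859 + 21753)) = ((3/2 - 3/2*(-6)²) + 34990)*(1 - 22314/√(-12859 + 21753)) = ((3/2 - 3/2*36) + 34990)*(1 - 22314*√8894/8894) = ((3/2 - 54) + 34990)*(1 - 11157*√8894/4447) = (-105/2 + 34990)*(1 - 11157*√8894/4447) = 69875*(1 - 11157*√8894/4447)/2 = 69875/2 - 779595375*√8894/8894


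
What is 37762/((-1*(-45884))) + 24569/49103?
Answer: 1490775741/1126521026 ≈ 1.3233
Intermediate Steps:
37762/((-1*(-45884))) + 24569/49103 = 37762/45884 + 24569*(1/49103) = 37762*(1/45884) + 24569/49103 = 18881/22942 + 24569/49103 = 1490775741/1126521026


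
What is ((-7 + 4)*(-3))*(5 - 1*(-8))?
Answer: 117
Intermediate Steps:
((-7 + 4)*(-3))*(5 - 1*(-8)) = (-3*(-3))*(5 + 8) = 9*13 = 117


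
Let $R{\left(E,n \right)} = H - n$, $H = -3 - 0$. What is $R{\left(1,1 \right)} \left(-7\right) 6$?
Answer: $168$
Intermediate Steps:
$H = -3$ ($H = -3 + 0 = -3$)
$R{\left(E,n \right)} = -3 - n$
$R{\left(1,1 \right)} \left(-7\right) 6 = \left(-3 - 1\right) \left(-7\right) 6 = \left(-4\right) \left(-7\right) 6 = 28 \cdot 6 = 168$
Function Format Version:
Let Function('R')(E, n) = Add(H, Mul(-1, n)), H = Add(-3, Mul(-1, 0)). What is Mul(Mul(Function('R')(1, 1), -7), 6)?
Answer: 168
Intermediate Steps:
H = -3 (H = Add(-3, 0) = -3)
Function('R')(E, n) = Add(-3, Mul(-1, n))
Mul(Mul(Function('R')(1, 1), -7), 6) = Mul(Mul(Add(-3, Mul(-1, 1)), -7), 6) = Mul(Mul(Add(-3, -1), -7), 6) = Mul(Mul(-4, -7), 6) = Mul(28, 6) = 168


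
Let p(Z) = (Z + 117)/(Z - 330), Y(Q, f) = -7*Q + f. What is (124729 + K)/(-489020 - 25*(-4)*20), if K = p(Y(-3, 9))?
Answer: -4157617/16234000 ≈ -0.25611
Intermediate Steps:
Y(Q, f) = f - 7*Q
p(Z) = (117 + Z)/(-330 + Z)
K = -49/100 (K = (117 + (9 - 7*(-3)))/(-330 + (9 - 7*(-3))) = (117 + (9 + 21))/(-330 + (9 + 21)) = (117 + 30)/(-330 + 30) = 147/(-300) = -1/300*147 = -49/100 ≈ -0.49000)
(124729 + K)/(-489020 - 25*(-4)*20) = (124729 - 49/100)/(-489020 - 25*(-4)*20) = 12472851/(100*(-489020 + 100*20)) = 12472851/(100*(-489020 + 2000)) = (12472851/100)/(-487020) = (12472851/100)*(-1/487020) = -4157617/16234000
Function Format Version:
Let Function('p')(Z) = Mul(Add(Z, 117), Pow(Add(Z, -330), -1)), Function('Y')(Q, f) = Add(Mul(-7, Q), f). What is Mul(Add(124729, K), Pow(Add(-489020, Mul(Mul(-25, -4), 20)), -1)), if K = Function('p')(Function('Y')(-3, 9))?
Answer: Rational(-4157617, 16234000) ≈ -0.25611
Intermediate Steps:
Function('Y')(Q, f) = Add(f, Mul(-7, Q))
Function('p')(Z) = Mul(Pow(Add(-330, Z), -1), Add(117, Z)) (Function('p')(Z) = Mul(Add(117, Z), Pow(Add(-330, Z), -1)) = Mul(Pow(Add(-330, Z), -1), Add(117, Z)))
K = Rational(-49, 100) (K = Mul(Pow(Add(-330, Add(9, Mul(-7, -3))), -1), Add(117, Add(9, Mul(-7, -3)))) = Mul(Pow(Add(-330, Add(9, 21)), -1), Add(117, Add(9, 21))) = Mul(Pow(Add(-330, 30), -1), Add(117, 30)) = Mul(Pow(-300, -1), 147) = Mul(Rational(-1, 300), 147) = Rational(-49, 100) ≈ -0.49000)
Mul(Add(124729, K), Pow(Add(-489020, Mul(Mul(-25, -4), 20)), -1)) = Mul(Add(124729, Rational(-49, 100)), Pow(Add(-489020, Mul(Mul(-25, -4), 20)), -1)) = Mul(Rational(12472851, 100), Pow(Add(-489020, Mul(100, 20)), -1)) = Mul(Rational(12472851, 100), Pow(Add(-489020, 2000), -1)) = Mul(Rational(12472851, 100), Pow(-487020, -1)) = Mul(Rational(12472851, 100), Rational(-1, 487020)) = Rational(-4157617, 16234000)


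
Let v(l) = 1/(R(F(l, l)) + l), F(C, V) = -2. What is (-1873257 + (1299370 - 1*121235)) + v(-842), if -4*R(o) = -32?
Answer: -579731749/834 ≈ -6.9512e+5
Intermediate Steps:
R(o) = 8 (R(o) = -1/4*(-32) = 8)
v(l) = 1/(8 + l)
(-1873257 + (1299370 - 1*121235)) + v(-842) = (-1873257 + (1299370 - 1*121235)) + 1/(8 - 842) = (-1873257 + (1299370 - 121235)) + 1/(-834) = (-1873257 + 1178135) - 1/834 = -695122 - 1/834 = -579731749/834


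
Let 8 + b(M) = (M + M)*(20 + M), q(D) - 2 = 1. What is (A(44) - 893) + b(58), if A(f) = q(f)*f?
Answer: 8279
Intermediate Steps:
q(D) = 3 (q(D) = 2 + 1 = 3)
b(M) = -8 + 2*M*(20 + M) (b(M) = -8 + (M + M)*(20 + M) = -8 + (2*M)*(20 + M) = -8 + 2*M*(20 + M))
A(f) = 3*f
(A(44) - 893) + b(58) = (3*44 - 893) + (-8 + 2*58² + 40*58) = (132 - 893) + (-8 + 2*3364 + 2320) = -761 + (-8 + 6728 + 2320) = -761 + 9040 = 8279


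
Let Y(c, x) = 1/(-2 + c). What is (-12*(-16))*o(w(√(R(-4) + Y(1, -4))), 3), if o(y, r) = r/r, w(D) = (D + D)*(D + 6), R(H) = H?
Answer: 192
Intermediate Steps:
w(D) = 2*D*(6 + D) (w(D) = (2*D)*(6 + D) = 2*D*(6 + D))
o(y, r) = 1
(-12*(-16))*o(w(√(R(-4) + Y(1, -4))), 3) = -12*(-16)*1 = 192*1 = 192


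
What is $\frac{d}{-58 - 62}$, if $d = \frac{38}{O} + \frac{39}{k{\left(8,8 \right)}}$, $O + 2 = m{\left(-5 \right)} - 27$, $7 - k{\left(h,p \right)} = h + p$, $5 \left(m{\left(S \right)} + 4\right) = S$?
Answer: $\frac{139}{3060} \approx 0.045425$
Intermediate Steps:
$m{\left(S \right)} = -4 + \frac{S}{5}$
$k{\left(h,p \right)} = 7 - h - p$ ($k{\left(h,p \right)} = 7 - \left(h + p\right) = 7 - h - p$)
$O = -34$ ($O = -2 + \left(\left(-4 + \frac{1}{5} \left(-5\right)\right) - 27\right) = -2 - 32 = -34$)
$d = - \frac{278}{51}$ ($d = \frac{38}{-34} + \frac{39}{7 - 8 - 8} = 38 \left(- \frac{1}{34}\right) + \frac{39}{7 - 8 - 8} = - \frac{19}{17} + \frac{39}{-9} = - \frac{19}{17} + 39 \left(- \frac{1}{9}\right) = - \frac{19}{17} - \frac{13}{3} = - \frac{278}{51} \approx -5.451$)
$\frac{d}{-58 - 62} = \frac{1}{-58 - 62} \left(- \frac{278}{51}\right) = \frac{1}{-120} \left(- \frac{278}{51}\right) = \left(- \frac{1}{120}\right) \left(- \frac{278}{51}\right) = \frac{139}{3060}$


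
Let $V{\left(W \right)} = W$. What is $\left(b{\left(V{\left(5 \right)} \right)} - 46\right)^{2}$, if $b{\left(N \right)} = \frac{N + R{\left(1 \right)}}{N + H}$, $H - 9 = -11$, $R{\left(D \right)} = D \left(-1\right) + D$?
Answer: $\frac{17689}{9} \approx 1965.4$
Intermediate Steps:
$R{\left(D \right)} = 0$ ($R{\left(D \right)} = - D + D = 0$)
$H = -2$ ($H = 9 - 11 = -2$)
$b{\left(N \right)} = \frac{N}{-2 + N}$ ($b{\left(N \right)} = \frac{N + 0}{N - 2} = \frac{N}{-2 + N}$)
$\left(b{\left(V{\left(5 \right)} \right)} - 46\right)^{2} = \left(\frac{5}{-2 + 5} - 46\right)^{2} = \left(\frac{5}{3} - 46\right)^{2} = \left(- \frac{133}{3}\right)^{2} = \frac{17689}{9}$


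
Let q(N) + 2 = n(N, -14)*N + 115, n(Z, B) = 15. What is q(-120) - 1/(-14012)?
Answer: -23638243/14012 ≈ -1687.0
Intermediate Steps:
q(N) = 113 + 15*N (q(N) = -2 + (15*N + 115) = -2 + (115 + 15*N) = 113 + 15*N)
q(-120) - 1/(-14012) = (113 + 15*(-120)) - 1/(-14012) = (113 - 1800) - 1*(-1/14012) = -1687 + 1/14012 = -23638243/14012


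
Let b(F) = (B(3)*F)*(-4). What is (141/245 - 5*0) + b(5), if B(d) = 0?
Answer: 141/245 ≈ 0.57551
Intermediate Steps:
b(F) = 0 (b(F) = (0*F)*(-4) = 0*(-4) = 0)
(141/245 - 5*0) + b(5) = (141/245 - 5*0) + 0 = (141*(1/245) + 0) + 0 = (141/245 + 0) + 0 = 141/245 + 0 = 141/245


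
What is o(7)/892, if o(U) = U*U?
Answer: 49/892 ≈ 0.054933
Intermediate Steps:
o(U) = U²
o(7)/892 = 7²/892 = 49*(1/892) = 49/892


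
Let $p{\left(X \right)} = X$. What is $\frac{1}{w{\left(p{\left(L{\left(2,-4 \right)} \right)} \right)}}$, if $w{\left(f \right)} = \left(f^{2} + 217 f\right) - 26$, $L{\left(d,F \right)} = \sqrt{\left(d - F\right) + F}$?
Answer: $\frac{12}{46801} + \frac{217 \sqrt{2}}{93602} \approx 0.003535$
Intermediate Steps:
$L{\left(d,F \right)} = \sqrt{d}$
$w{\left(f \right)} = -26 + f^{2} + 217 f$
$\frac{1}{w{\left(p{\left(L{\left(2,-4 \right)} \right)} \right)}} = \frac{1}{-26 + \left(\sqrt{2}\right)^{2} + 217 \sqrt{2}} = \frac{1}{-26 + 2 + 217 \sqrt{2}} = \frac{1}{-24 + 217 \sqrt{2}}$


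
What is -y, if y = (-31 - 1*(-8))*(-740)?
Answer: -17020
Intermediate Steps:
y = 17020 (y = (-31 + 8)*(-740) = -23*(-740) = 17020)
-y = -1*17020 = -17020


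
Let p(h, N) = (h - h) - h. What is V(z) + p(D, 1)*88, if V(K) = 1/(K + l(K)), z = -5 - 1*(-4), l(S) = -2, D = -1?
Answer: 263/3 ≈ 87.667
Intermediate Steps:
z = -1 (z = -5 + 4 = -1)
p(h, N) = -h (p(h, N) = 0 - h = -h)
V(K) = 1/(-2 + K) (V(K) = 1/(K - 2) = 1/(-2 + K))
V(z) + p(D, 1)*88 = 1/(-2 - 1) - 1*(-1)*88 = 1/(-3) + 1*88 = -⅓ + 88 = 263/3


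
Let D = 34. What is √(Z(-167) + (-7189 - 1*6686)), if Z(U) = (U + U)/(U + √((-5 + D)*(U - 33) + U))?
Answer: √((2316791 - 41625*I*√663)/(-167 + 3*I*√663)) ≈ 0.0032 + 117.79*I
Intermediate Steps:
Z(U) = 2*U/(U + √(-957 + 30*U)) (Z(U) = (U + U)/(U + √((-5 + 34)*(U - 33) + U)) = (2*U)/(U + √(29*(-33 + U) + U)) = (2*U)/(U + √((-957 + 29*U) + U)) = (2*U)/(U + √(-957 + 30*U)) = 2*U/(U + √(-957 + 30*U)))
√(Z(-167) + (-7189 - 1*6686)) = √(2*(-167)/(-167 + √3*√(-319 + 10*(-167))) + (-7189 - 1*6686)) = √(2*(-167)/(-167 + √3*√(-319 - 1670)) + (-7189 - 6686)) = √(2*(-167)/(-167 + √3*√(-1989)) - 13875) = √(2*(-167)/(-167 + √3*(3*I*√221)) - 13875) = √(2*(-167)/(-167 + 3*I*√663) - 13875) = √(-334/(-167 + 3*I*√663) - 13875) = √(-13875 - 334/(-167 + 3*I*√663))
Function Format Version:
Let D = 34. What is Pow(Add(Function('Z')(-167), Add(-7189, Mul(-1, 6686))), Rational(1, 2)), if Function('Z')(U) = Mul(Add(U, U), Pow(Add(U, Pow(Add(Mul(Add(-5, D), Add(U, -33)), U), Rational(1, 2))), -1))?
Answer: Pow(Mul(Pow(Add(-167, Mul(3, I, Pow(663, Rational(1, 2)))), -1), Add(2316791, Mul(-41625, I, Pow(663, Rational(1, 2))))), Rational(1, 2)) ≈ Add(0.0032, Mul(117.79, I))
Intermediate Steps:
Function('Z')(U) = Mul(2, U, Pow(Add(U, Pow(Add(-957, Mul(30, U)), Rational(1, 2))), -1)) (Function('Z')(U) = Mul(Add(U, U), Pow(Add(U, Pow(Add(Mul(Add(-5, 34), Add(U, -33)), U), Rational(1, 2))), -1)) = Mul(Mul(2, U), Pow(Add(U, Pow(Add(Mul(29, Add(-33, U)), U), Rational(1, 2))), -1)) = Mul(Mul(2, U), Pow(Add(U, Pow(Add(Add(-957, Mul(29, U)), U), Rational(1, 2))), -1)) = Mul(Mul(2, U), Pow(Add(U, Pow(Add(-957, Mul(30, U)), Rational(1, 2))), -1)) = Mul(2, U, Pow(Add(U, Pow(Add(-957, Mul(30, U)), Rational(1, 2))), -1)))
Pow(Add(Function('Z')(-167), Add(-7189, Mul(-1, 6686))), Rational(1, 2)) = Pow(Add(Mul(2, -167, Pow(Add(-167, Mul(Pow(3, Rational(1, 2)), Pow(Add(-319, Mul(10, -167)), Rational(1, 2)))), -1)), Add(-7189, Mul(-1, 6686))), Rational(1, 2)) = Pow(Add(Mul(2, -167, Pow(Add(-167, Mul(Pow(3, Rational(1, 2)), Pow(Add(-319, -1670), Rational(1, 2)))), -1)), Add(-7189, -6686)), Rational(1, 2)) = Pow(Add(Mul(2, -167, Pow(Add(-167, Mul(Pow(3, Rational(1, 2)), Pow(-1989, Rational(1, 2)))), -1)), -13875), Rational(1, 2)) = Pow(Add(Mul(2, -167, Pow(Add(-167, Mul(Pow(3, Rational(1, 2)), Mul(3, I, Pow(221, Rational(1, 2))))), -1)), -13875), Rational(1, 2)) = Pow(Add(Mul(2, -167, Pow(Add(-167, Mul(3, I, Pow(663, Rational(1, 2)))), -1)), -13875), Rational(1, 2)) = Pow(Add(Mul(-334, Pow(Add(-167, Mul(3, I, Pow(663, Rational(1, 2)))), -1)), -13875), Rational(1, 2)) = Pow(Add(-13875, Mul(-334, Pow(Add(-167, Mul(3, I, Pow(663, Rational(1, 2)))), -1))), Rational(1, 2))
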